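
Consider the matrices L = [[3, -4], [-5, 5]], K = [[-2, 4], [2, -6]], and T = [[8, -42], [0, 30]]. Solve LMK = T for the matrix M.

M = [[3, -1], [0, -4]]

M = L⁻¹TK⁻¹ (apply L⁻¹ on the left and K⁻¹ on the right).
det L = -5, so L⁻¹ = [[-1, -4/5], [-1, -3/5]].
K has determinant 4; K⁻¹ = [[-3/2, -1], [-1/2, -1/2]].
L⁻¹T = [[-8, 18], [-8, 24]].
M = (L⁻¹T)K⁻¹ = [[3, -1], [0, -4]].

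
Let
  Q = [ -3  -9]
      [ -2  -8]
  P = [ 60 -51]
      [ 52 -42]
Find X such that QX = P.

X = [[-2, 5], [-6, 4]]

Q is on the left of X, so left-multiply by Q⁻¹: X = Q⁻¹P.
det Q = 6, so Q⁻¹ = [[-4/3, 3/2], [1/3, -1/2]].
X = Q⁻¹P = [[-4/3, 3/2], [1/3, -1/2]] · [[60, -51], [52, -42]] = [[-2, 5], [-6, 4]].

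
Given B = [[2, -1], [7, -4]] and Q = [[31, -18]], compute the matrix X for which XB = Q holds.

Since B sits to the right of X, X = QB⁻¹.
B has determinant -1; B⁻¹ = [[4, -1], [7, -2]].
X = QB⁻¹ = [[31, -18]] · [[4, -1], [7, -2]] = [[-2, 5]].

X = [[-2, 5]]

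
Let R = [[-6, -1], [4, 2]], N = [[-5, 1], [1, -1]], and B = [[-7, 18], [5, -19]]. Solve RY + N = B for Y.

RY = B − N = [[-2, 17], [4, -18]].
Left-multiplying both sides by R⁻¹ gives Y = R⁻¹(B − N).
det R = -8, so R⁻¹ = [[-1/4, -1/8], [1/2, 3/4]].
Y = R⁻¹(B − N) = [[0, -2], [2, -5]].

Y = [[0, -2], [2, -5]]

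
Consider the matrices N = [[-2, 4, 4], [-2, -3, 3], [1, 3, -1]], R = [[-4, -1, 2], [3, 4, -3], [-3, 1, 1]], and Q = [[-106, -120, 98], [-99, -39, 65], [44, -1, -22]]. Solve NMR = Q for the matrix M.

M = [[-3, 4, -1], [2, -1, -4], [-4, -5, 5]]

Left-multiply by N⁻¹ and right-multiply by R⁻¹: M = N⁻¹QR⁻¹.
det N = 4; the adjugate gives N⁻¹ = [[-3/2, 4, 6], [1/4, -1/2, -1/2], [-3/4, 5/2, 7/2]].
det R = -4; the adjugate gives R⁻¹ = [[-7/4, -3/4, 5/4], [-3/2, -1/2, 3/2], [-15/4, -7/4, 13/4]].
N⁻¹Q = [[27, 18, -19], [1, -10, 3], [-14, -11, 12]].
M = (N⁻¹Q)R⁻¹ = [[-3, 4, -1], [2, -1, -4], [-4, -5, 5]].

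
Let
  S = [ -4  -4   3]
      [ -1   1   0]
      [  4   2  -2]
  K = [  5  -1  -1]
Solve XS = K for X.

X = [[1, -1, 2]]

Since S sits to the right of X, X = KS⁻¹.
det S = -2; the adjugate gives S⁻¹ = [[1, 1, 3/2], [1, 2, 3/2], [3, 4, 4]].
X = KS⁻¹ = [[5, -1, -1]] · [[1, 1, 3/2], [1, 2, 3/2], [3, 4, 4]] = [[1, -1, 2]].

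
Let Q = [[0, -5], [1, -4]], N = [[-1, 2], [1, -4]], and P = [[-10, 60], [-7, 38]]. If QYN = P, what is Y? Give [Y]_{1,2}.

4

Left-multiply by Q⁻¹ and right-multiply by N⁻¹: Y = Q⁻¹PN⁻¹.
Q has determinant 5; Q⁻¹ = [[-4/5, 1], [-1/5, 0]].
det N = 2, so N⁻¹ = [[-2, -1], [-1/2, -1/2]].
Q⁻¹P = [[1, -10], [2, -12]].
Y = (Q⁻¹P)N⁻¹ = [[3, 4], [2, 4]].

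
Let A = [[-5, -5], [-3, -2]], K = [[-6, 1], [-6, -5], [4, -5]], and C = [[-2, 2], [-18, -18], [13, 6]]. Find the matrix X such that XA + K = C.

X = [[1, -3], [3, -1], [-3, 2]]

XA = C − K = [[4, 1], [-12, -13], [9, 11]].
Since A sits to the right of X, X = (C − K)A⁻¹.
A has determinant -5; A⁻¹ = [[2/5, -1], [-3/5, 1]].
X = (C − K)A⁻¹ = [[1, -3], [3, -1], [-3, 2]].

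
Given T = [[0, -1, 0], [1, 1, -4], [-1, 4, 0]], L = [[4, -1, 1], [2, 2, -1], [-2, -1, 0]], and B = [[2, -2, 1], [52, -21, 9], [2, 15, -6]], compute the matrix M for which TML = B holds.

Isolating M: multiply by T⁻¹ from the left and L⁻¹ from the right, so M = T⁻¹BL⁻¹.
det T = -4, so T⁻¹ = [[-4, 0, -1], [-1, 0, 0], [-5/4, -1/4, -1/4]].
L has determinant -4; L⁻¹ = [[1/4, 1/4, 1/4], [-1/2, -1/2, -3/2], [-1/2, -3/2, -5/2]].
T⁻¹B = [[-10, -7, 2], [-2, 2, -1], [-16, 4, -2]].
M = (T⁻¹B)L⁻¹ = [[0, -2, 3], [-1, 0, -1], [-5, -3, -5]].

M = [[0, -2, 3], [-1, 0, -1], [-5, -3, -5]]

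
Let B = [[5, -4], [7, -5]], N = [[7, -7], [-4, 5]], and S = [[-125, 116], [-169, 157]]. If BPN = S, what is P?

Left-multiply by B⁻¹ and right-multiply by N⁻¹: P = B⁻¹SN⁻¹.
det B = 3, so B⁻¹ = [[-5/3, 4/3], [-7/3, 5/3]].
det N = 7; the adjugate gives N⁻¹ = [[5/7, 1], [4/7, 1]].
B⁻¹S = [[-17, 16], [10, -9]].
P = (B⁻¹S)N⁻¹ = [[-3, -1], [2, 1]].

P = [[-3, -1], [2, 1]]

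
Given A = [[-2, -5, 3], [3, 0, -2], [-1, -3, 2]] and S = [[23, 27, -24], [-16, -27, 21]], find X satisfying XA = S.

X = [[-6, 4, 1], [3, -2, 4]]

Since A sits to the right of X, X = SA⁻¹.
det A = 5, so A⁻¹ = [[-6/5, 1/5, 2], [-4/5, -1/5, 1], [-9/5, -1/5, 3]].
X = SA⁻¹ = [[23, 27, -24], [-16, -27, 21]] · [[-6/5, 1/5, 2], [-4/5, -1/5, 1], [-9/5, -1/5, 3]] = [[-6, 4, 1], [3, -2, 4]].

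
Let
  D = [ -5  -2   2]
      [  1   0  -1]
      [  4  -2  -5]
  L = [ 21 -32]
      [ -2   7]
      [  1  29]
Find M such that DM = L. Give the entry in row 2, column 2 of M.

0

D is on the left of M, so left-multiply by D⁻¹: M = D⁻¹L.
det D = 4, so D⁻¹ = [[-1/2, -7/2, 1/2], [1/4, 17/4, -3/4], [-1/2, -9/2, 1/2]].
M = D⁻¹L = [[-1/2, -7/2, 1/2], [1/4, 17/4, -3/4], [-1/2, -9/2, 1/2]] · [[21, -32], [-2, 7], [1, 29]] = [[-3, 6], [-4, 0], [-1, -1]].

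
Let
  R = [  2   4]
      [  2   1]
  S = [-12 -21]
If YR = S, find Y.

Right-multiplying both sides by R⁻¹ gives Y = SR⁻¹.
det R = -6; the adjugate gives R⁻¹ = [[-1/6, 2/3], [1/3, -1/3]].
Y = SR⁻¹ = [[-12, -21]] · [[-1/6, 2/3], [1/3, -1/3]] = [[-5, -1]].

Y = [[-5, -1]]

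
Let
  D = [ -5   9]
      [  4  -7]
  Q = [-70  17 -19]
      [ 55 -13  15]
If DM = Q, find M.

M = [[5, 2, 2], [-5, 3, -1]]

Left-multiplying both sides by D⁻¹ gives M = D⁻¹Q.
det D = -1; the adjugate gives D⁻¹ = [[7, 9], [4, 5]].
M = D⁻¹Q = [[7, 9], [4, 5]] · [[-70, 17, -19], [55, -13, 15]] = [[5, 2, 2], [-5, 3, -1]].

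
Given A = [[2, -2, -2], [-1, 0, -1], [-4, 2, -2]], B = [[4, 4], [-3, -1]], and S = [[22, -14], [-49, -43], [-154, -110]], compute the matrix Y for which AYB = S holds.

Y = A⁻¹SB⁻¹ (apply A⁻¹ on the left and B⁻¹ on the right).
det A = 4, so A⁻¹ = [[1/2, -2, 1/2], [1/2, -3, 1], [-1/2, 1, -1/2]].
det B = 8, so B⁻¹ = [[-1/8, -1/2], [3/8, 1/2]].
A⁻¹S = [[32, 24], [4, 12], [17, 19]].
Y = (A⁻¹S)B⁻¹ = [[5, -4], [4, 4], [5, 1]].

Y = [[5, -4], [4, 4], [5, 1]]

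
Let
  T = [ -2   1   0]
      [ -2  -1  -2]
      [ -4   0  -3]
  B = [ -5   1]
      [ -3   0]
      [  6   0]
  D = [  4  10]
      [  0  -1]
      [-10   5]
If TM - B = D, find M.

TM = D + B = [[-1, 11], [-3, -1], [-4, 5]].
T is on the left of M, so left-multiply by T⁻¹: M = T⁻¹(D + B).
det T = -4, so T⁻¹ = [[-3/4, -3/4, 1/2], [-1/2, -3/2, 1], [1, 1, -1]].
M = T⁻¹(D + B) = [[1, -5], [1, 1], [0, 5]].

M = [[1, -5], [1, 1], [0, 5]]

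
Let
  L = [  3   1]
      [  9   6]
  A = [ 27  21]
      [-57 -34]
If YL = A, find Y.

L is on the right of Y, so right-multiply by L⁻¹: Y = AL⁻¹.
L has determinant 9; L⁻¹ = [[2/3, -1/9], [-1, 1/3]].
Y = AL⁻¹ = [[27, 21], [-57, -34]] · [[2/3, -1/9], [-1, 1/3]] = [[-3, 4], [-4, -5]].

Y = [[-3, 4], [-4, -5]]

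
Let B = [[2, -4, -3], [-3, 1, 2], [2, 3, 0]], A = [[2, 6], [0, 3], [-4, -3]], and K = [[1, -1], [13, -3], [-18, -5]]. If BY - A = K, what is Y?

Y = [[-5, 2], [-4, -4], [1, 5]]

BY = K + A = [[3, 5], [13, 0], [-22, -8]].
Left-multiplying both sides by B⁻¹ gives Y = B⁻¹(K + A).
B has determinant 5; B⁻¹ = [[-6/5, -9/5, -1], [4/5, 6/5, 1], [-11/5, -14/5, -2]].
Y = B⁻¹(K + A) = [[-5, 2], [-4, -4], [1, 5]].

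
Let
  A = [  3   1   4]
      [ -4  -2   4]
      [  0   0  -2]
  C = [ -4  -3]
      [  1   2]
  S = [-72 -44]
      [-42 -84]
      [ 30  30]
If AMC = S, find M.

M = A⁻¹SC⁻¹ (apply A⁻¹ on the left and C⁻¹ on the right).
det A = 4; the adjugate gives A⁻¹ = [[1, 1/2, 3], [-2, -3/2, -7], [0, 0, -1/2]].
det C = -5, so C⁻¹ = [[-2/5, -3/5], [1/5, 4/5]].
A⁻¹S = [[-3, 4], [-3, 4], [-15, -15]].
M = (A⁻¹S)C⁻¹ = [[2, 5], [2, 5], [3, -3]].

M = [[2, 5], [2, 5], [3, -3]]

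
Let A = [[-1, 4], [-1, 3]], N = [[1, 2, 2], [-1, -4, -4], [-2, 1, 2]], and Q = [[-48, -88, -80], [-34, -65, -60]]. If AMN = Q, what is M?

M = A⁻¹QN⁻¹ (apply A⁻¹ on the left and N⁻¹ on the right).
det A = 1; the adjugate gives A⁻¹ = [[3, -4], [1, -1]].
N has determinant -2; N⁻¹ = [[2, 1, 0], [-5, -3, -1], [9/2, 5/2, 1]].
A⁻¹Q = [[-8, -4, 0], [-14, -23, -20]].
M = (A⁻¹Q)N⁻¹ = [[4, 4, 4], [-3, 5, 3]].

M = [[4, 4, 4], [-3, 5, 3]]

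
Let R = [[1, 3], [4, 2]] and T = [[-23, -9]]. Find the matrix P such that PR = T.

Right-multiplying both sides by R⁻¹ gives P = TR⁻¹.
det R = -10; the adjugate gives R⁻¹ = [[-1/5, 3/10], [2/5, -1/10]].
P = TR⁻¹ = [[-23, -9]] · [[-1/5, 3/10], [2/5, -1/10]] = [[1, -6]].

P = [[1, -6]]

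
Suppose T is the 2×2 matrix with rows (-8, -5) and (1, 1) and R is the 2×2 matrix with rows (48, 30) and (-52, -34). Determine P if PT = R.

P = [[-6, 0], [6, -4]]

Right-multiplying both sides by T⁻¹ gives P = RT⁻¹.
det T = -3; the adjugate gives T⁻¹ = [[-1/3, -5/3], [1/3, 8/3]].
P = RT⁻¹ = [[48, 30], [-52, -34]] · [[-1/3, -5/3], [1/3, 8/3]] = [[-6, 0], [6, -4]].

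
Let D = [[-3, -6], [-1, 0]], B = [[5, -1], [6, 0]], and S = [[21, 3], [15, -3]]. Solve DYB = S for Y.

Y = D⁻¹SB⁻¹ (apply D⁻¹ on the left and B⁻¹ on the right).
det D = -6, so D⁻¹ = [[0, -1], [-1/6, 1/2]].
B has determinant 6; B⁻¹ = [[0, 1/6], [-1, 5/6]].
D⁻¹S = [[-15, 3], [4, -2]].
Y = (D⁻¹S)B⁻¹ = [[-3, 0], [2, -1]].

Y = [[-3, 0], [2, -1]]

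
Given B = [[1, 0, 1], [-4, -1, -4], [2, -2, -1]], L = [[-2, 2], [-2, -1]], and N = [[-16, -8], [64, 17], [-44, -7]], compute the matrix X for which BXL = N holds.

X = [[5, 5], [5, -5], [-5, 3]]

Left-multiply by B⁻¹ and right-multiply by L⁻¹: X = B⁻¹NL⁻¹.
det B = 3; the adjugate gives B⁻¹ = [[-7/3, -2/3, 1/3], [-4, -1, 0], [10/3, 2/3, -1/3]].
det L = 6; the adjugate gives L⁻¹ = [[-1/6, -1/3], [1/3, -1/3]].
B⁻¹N = [[-20, 5], [0, 15], [4, -13]].
X = (B⁻¹N)L⁻¹ = [[5, 5], [5, -5], [-5, 3]].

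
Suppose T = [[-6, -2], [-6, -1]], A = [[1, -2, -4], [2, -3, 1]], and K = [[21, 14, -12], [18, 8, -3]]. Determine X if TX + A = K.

X = [[-2, -1, 0], [-4, -5, 4]]

TX = K − A = [[20, 16, -8], [16, 11, -4]].
Since T multiplies X on the left, X = T⁻¹(K − A).
det T = -6; the adjugate gives T⁻¹ = [[1/6, -1/3], [-1, 1]].
X = T⁻¹(K − A) = [[-2, -1, 0], [-4, -5, 4]].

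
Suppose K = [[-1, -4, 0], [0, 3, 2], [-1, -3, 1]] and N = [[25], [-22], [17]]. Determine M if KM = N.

Since K multiplies M on the left, M = K⁻¹N.
K has determinant -1; K⁻¹ = [[-9, -4, 8], [2, 1, -2], [-3, -1, 3]].
M = K⁻¹N = [[-9, -4, 8], [2, 1, -2], [-3, -1, 3]] · [[25], [-22], [17]] = [[-1], [-6], [-2]].

M = [[-1], [-6], [-2]]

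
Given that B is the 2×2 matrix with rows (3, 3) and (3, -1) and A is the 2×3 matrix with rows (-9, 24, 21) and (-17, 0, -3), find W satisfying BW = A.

B is on the left of W, so left-multiply by B⁻¹: W = B⁻¹A.
det B = -12; the adjugate gives B⁻¹ = [[1/12, 1/4], [1/4, -1/4]].
W = B⁻¹A = [[1/12, 1/4], [1/4, -1/4]] · [[-9, 24, 21], [-17, 0, -3]] = [[-5, 2, 1], [2, 6, 6]].

W = [[-5, 2, 1], [2, 6, 6]]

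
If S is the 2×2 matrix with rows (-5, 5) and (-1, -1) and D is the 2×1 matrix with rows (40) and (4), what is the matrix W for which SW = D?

W = [[-6], [2]]

Since S multiplies W on the left, W = S⁻¹D.
S has determinant 10; S⁻¹ = [[-1/10, -1/2], [1/10, -1/2]].
W = S⁻¹D = [[-1/10, -1/2], [1/10, -1/2]] · [[40], [4]] = [[-6], [2]].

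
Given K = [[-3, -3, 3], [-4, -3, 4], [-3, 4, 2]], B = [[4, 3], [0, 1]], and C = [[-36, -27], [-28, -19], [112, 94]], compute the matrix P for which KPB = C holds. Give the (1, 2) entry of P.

2

P = K⁻¹CB⁻¹ (apply K⁻¹ on the left and B⁻¹ on the right).
det K = 3, so K⁻¹ = [[-22/3, 6, -1], [-4/3, 1, 0], [-25/3, 7, -1]].
det B = 4, so B⁻¹ = [[1/4, -3/4], [0, 1]].
K⁻¹C = [[-16, -10], [20, 17], [-8, -2]].
P = (K⁻¹C)B⁻¹ = [[-4, 2], [5, 2], [-2, 4]].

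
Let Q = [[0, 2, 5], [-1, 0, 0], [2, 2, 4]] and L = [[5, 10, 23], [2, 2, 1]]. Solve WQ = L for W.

Since Q sits to the right of W, W = LQ⁻¹.
det Q = -2, so Q⁻¹ = [[0, -1, 0], [-2, 5, 5/2], [1, -2, -1]].
W = LQ⁻¹ = [[5, 10, 23], [2, 2, 1]] · [[0, -1, 0], [-2, 5, 5/2], [1, -2, -1]] = [[3, -1, 2], [-3, 6, 4]].

W = [[3, -1, 2], [-3, 6, 4]]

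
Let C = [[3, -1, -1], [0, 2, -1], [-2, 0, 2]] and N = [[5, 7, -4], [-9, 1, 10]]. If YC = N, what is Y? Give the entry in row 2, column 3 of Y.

Right-multiplying both sides by C⁻¹ gives Y = NC⁻¹.
C has determinant 6; C⁻¹ = [[2/3, 1/3, 1/2], [1/3, 2/3, 1/2], [2/3, 1/3, 1]].
Y = NC⁻¹ = [[5, 7, -4], [-9, 1, 10]] · [[2/3, 1/3, 1/2], [1/3, 2/3, 1/2], [2/3, 1/3, 1]] = [[3, 5, 2], [1, 1, 6]].

6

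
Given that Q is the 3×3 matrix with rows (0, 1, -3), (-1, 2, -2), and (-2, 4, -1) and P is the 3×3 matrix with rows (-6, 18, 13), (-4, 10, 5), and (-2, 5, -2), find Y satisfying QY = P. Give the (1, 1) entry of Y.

Since Q multiplies Y on the left, Y = Q⁻¹P.
det Q = 3; the adjugate gives Q⁻¹ = [[2, -11/3, 4/3], [1, -2, 1], [0, -2/3, 1/3]].
Y = Q⁻¹P = [[2, -11/3, 4/3], [1, -2, 1], [0, -2/3, 1/3]] · [[-6, 18, 13], [-4, 10, 5], [-2, 5, -2]] = [[0, 6, 5], [0, 3, 1], [2, -5, -4]].

0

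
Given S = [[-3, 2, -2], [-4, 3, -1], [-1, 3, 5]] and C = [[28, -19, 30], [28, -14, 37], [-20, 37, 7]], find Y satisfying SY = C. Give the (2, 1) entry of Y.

Left-multiplying both sides by S⁻¹ gives Y = S⁻¹C.
det S = 6; the adjugate gives S⁻¹ = [[3, -8/3, 2/3], [7/2, -17/6, 5/6], [-3/2, 7/6, -1/6]].
Y = S⁻¹C = [[3, -8/3, 2/3], [7/2, -17/6, 5/6], [-3/2, 7/6, -1/6]] · [[28, -19, 30], [28, -14, 37], [-20, 37, 7]] = [[-4, 5, -4], [2, 4, 6], [-6, 6, -3]].

2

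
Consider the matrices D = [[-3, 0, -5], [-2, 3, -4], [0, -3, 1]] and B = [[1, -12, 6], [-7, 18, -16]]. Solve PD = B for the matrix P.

Right-multiplying both sides by D⁻¹ gives P = BD⁻¹.
D has determinant -3; D⁻¹ = [[3, -5, -5], [-2/3, 1, 2/3], [-2, 3, 3]].
P = BD⁻¹ = [[1, -12, 6], [-7, 18, -16]] · [[3, -5, -5], [-2/3, 1, 2/3], [-2, 3, 3]] = [[-1, 1, 5], [-1, 5, -1]].

P = [[-1, 1, 5], [-1, 5, -1]]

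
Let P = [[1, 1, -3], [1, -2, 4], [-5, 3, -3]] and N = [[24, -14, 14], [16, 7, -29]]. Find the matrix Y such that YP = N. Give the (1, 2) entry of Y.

2

Since P sits to the right of Y, Y = NP⁻¹.
P has determinant -2; P⁻¹ = [[3, 3, 1], [17/2, 9, 7/2], [7/2, 4, 3/2]].
Y = NP⁻¹ = [[24, -14, 14], [16, 7, -29]] · [[3, 3, 1], [17/2, 9, 7/2], [7/2, 4, 3/2]] = [[2, 2, -4], [6, -5, -3]].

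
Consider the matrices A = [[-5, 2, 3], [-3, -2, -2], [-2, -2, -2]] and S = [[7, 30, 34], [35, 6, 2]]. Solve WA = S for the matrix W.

W = [[4, -5, -6], [-4, -1, -6]]

A is on the right of W, so right-multiply by A⁻¹: W = SA⁻¹.
A has determinant 2; A⁻¹ = [[0, -1, 1], [-1, 8, -19/2], [1, -7, 8]].
W = SA⁻¹ = [[7, 30, 34], [35, 6, 2]] · [[0, -1, 1], [-1, 8, -19/2], [1, -7, 8]] = [[4, -5, -6], [-4, -1, -6]].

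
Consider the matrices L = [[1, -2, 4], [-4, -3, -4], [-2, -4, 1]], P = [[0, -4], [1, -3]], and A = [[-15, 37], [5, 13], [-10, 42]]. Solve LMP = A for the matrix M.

Left-multiply by L⁻¹ and right-multiply by P⁻¹: M = L⁻¹AP⁻¹.
det L = -3, so L⁻¹ = [[19/3, 14/3, -20/3], [-4, -3, 4], [-10/3, -8/3, 11/3]].
P has determinant 4; P⁻¹ = [[-3/4, 1], [-1/4, 0]].
L⁻¹A = [[-5, 15], [5, -19], [0, -4]].
M = (L⁻¹A)P⁻¹ = [[0, -5], [1, 5], [1, 0]].

M = [[0, -5], [1, 5], [1, 0]]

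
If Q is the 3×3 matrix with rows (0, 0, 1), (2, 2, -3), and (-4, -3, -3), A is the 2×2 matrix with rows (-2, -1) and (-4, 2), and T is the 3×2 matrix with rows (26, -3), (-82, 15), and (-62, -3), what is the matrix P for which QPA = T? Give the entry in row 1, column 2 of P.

Left-multiply by Q⁻¹ and right-multiply by A⁻¹: P = Q⁻¹TA⁻¹.
det Q = 2; the adjugate gives Q⁻¹ = [[-15/2, -3/2, -1], [9, 2, 1], [1, 0, 0]].
det A = -8, so A⁻¹ = [[-1/4, -1/8], [-1/2, 1/4]].
Q⁻¹T = [[-10, 3], [8, 0], [26, -3]].
P = (Q⁻¹T)A⁻¹ = [[1, 2], [-2, -1], [-5, -4]].

2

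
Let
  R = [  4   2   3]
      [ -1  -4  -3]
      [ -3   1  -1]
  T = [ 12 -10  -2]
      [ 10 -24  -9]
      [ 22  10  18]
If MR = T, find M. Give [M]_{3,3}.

Right-multiplying both sides by R⁻¹ gives M = TR⁻¹.
R has determinant 5; R⁻¹ = [[7/5, 1, 6/5], [8/5, 1, 9/5], [-13/5, -2, -14/5]].
M = TR⁻¹ = [[12, -10, -2], [10, -24, -9], [22, 10, 18]] · [[7/5, 1, 6/5], [8/5, 1, 9/5], [-13/5, -2, -14/5]] = [[6, 6, 2], [-1, 4, -6], [0, -4, -6]].

-6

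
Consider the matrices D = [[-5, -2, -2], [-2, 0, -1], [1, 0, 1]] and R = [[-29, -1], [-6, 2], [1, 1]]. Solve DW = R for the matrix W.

W = [[5, -3], [6, 4], [-4, 4]]

Since D multiplies W on the left, W = D⁻¹R.
det D = -2, so D⁻¹ = [[0, -1, -1], [-1/2, 3/2, 1/2], [0, 1, 2]].
W = D⁻¹R = [[0, -1, -1], [-1/2, 3/2, 1/2], [0, 1, 2]] · [[-29, -1], [-6, 2], [1, 1]] = [[5, -3], [6, 4], [-4, 4]].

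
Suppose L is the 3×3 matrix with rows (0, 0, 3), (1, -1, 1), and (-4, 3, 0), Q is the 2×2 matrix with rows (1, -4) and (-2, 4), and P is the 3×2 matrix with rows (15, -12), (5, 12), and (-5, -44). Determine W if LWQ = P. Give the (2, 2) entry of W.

Isolating W: multiply by L⁻¹ from the left and Q⁻¹ from the right, so W = L⁻¹PQ⁻¹.
L has determinant -3; L⁻¹ = [[1, -3, -1], [4/3, -4, -1], [1/3, 0, 0]].
det Q = -4; the adjugate gives Q⁻¹ = [[-1, -1], [-1/2, -1/4]].
L⁻¹P = [[5, -4], [5, -20], [5, -4]].
W = (L⁻¹P)Q⁻¹ = [[-3, -4], [5, 0], [-3, -4]].

0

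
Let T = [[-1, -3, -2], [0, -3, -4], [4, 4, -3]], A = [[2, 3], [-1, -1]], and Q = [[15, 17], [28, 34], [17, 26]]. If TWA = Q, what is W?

W = [[-2, -3], [2, 4], [-3, 1]]

W = T⁻¹QA⁻¹ (apply T⁻¹ on the left and A⁻¹ on the right).
T has determinant -1; T⁻¹ = [[-25, 17, -6], [16, -11, 4], [-12, 8, -3]].
det A = 1, so A⁻¹ = [[-1, -3], [1, 2]].
T⁻¹Q = [[-1, -3], [0, 2], [-7, -10]].
W = (T⁻¹Q)A⁻¹ = [[-2, -3], [2, 4], [-3, 1]].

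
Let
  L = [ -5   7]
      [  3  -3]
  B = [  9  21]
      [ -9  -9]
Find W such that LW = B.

W = [[-6, 0], [-3, 3]]

Since L multiplies W on the left, W = L⁻¹B.
det L = -6, so L⁻¹ = [[1/2, 7/6], [1/2, 5/6]].
W = L⁻¹B = [[1/2, 7/6], [1/2, 5/6]] · [[9, 21], [-9, -9]] = [[-6, 0], [-3, 3]].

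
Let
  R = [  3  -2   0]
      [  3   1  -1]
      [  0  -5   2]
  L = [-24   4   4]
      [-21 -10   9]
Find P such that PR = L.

P = [[-4, -4, 0], [-4, -3, 3]]

R is on the right of P, so right-multiply by R⁻¹: P = LR⁻¹.
det R = 3; the adjugate gives R⁻¹ = [[-1, 4/3, 2/3], [-2, 2, 1], [-5, 5, 3]].
P = LR⁻¹ = [[-24, 4, 4], [-21, -10, 9]] · [[-1, 4/3, 2/3], [-2, 2, 1], [-5, 5, 3]] = [[-4, -4, 0], [-4, -3, 3]].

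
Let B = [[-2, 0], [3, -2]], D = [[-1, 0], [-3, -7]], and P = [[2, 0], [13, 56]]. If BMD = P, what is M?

M = [[1, 0], [-4, 4]]

Isolating M: multiply by B⁻¹ from the left and D⁻¹ from the right, so M = B⁻¹PD⁻¹.
B has determinant 4; B⁻¹ = [[-1/2, 0], [-3/4, -1/2]].
det D = 7; the adjugate gives D⁻¹ = [[-1, 0], [3/7, -1/7]].
B⁻¹P = [[-1, 0], [-8, -28]].
M = (B⁻¹P)D⁻¹ = [[1, 0], [-4, 4]].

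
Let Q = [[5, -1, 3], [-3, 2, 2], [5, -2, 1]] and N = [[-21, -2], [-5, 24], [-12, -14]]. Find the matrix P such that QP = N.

Q is on the left of P, so left-multiply by Q⁻¹: P = Q⁻¹N.
Q has determinant 5; Q⁻¹ = [[6/5, -1, -8/5], [13/5, -2, -19/5], [-4/5, 1, 7/5]].
P = Q⁻¹N = [[6/5, -1, -8/5], [13/5, -2, -19/5], [-4/5, 1, 7/5]] · [[-21, -2], [-5, 24], [-12, -14]] = [[-1, -4], [1, 0], [-5, 6]].

P = [[-1, -4], [1, 0], [-5, 6]]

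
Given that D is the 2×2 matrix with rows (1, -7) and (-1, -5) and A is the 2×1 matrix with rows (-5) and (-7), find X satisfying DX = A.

X = [[2], [1]]

Since D multiplies X on the left, X = D⁻¹A.
det D = -12, so D⁻¹ = [[5/12, -7/12], [-1/12, -1/12]].
X = D⁻¹A = [[5/12, -7/12], [-1/12, -1/12]] · [[-5], [-7]] = [[2], [1]].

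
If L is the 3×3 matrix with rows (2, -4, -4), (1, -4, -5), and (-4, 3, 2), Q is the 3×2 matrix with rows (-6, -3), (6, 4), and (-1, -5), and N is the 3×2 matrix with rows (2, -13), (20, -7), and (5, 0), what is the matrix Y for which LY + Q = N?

Y = [[-4, 1], [-2, 3], [-2, 0]]

LY = N − Q = [[8, -10], [14, -11], [6, 5]].
L is on the left of Y, so left-multiply by L⁻¹: Y = L⁻¹(N − Q).
det L = -6, so L⁻¹ = [[-7/6, 2/3, -2/3], [-3, 2, -1], [13/6, -5/3, 2/3]].
Y = L⁻¹(N − Q) = [[-4, 1], [-2, 3], [-2, 0]].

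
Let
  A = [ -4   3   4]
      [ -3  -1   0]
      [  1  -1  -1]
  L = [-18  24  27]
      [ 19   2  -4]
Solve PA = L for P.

A is on the right of P, so right-multiply by A⁻¹: P = LA⁻¹.
A has determinant 3; A⁻¹ = [[1/3, -1/3, 4/3], [-1, 0, -4], [4/3, -1/3, 13/3]].
P = LA⁻¹ = [[-18, 24, 27], [19, 2, -4]] · [[1/3, -1/3, 4/3], [-1, 0, -4], [4/3, -1/3, 13/3]] = [[6, -3, -3], [-1, -5, 0]].

P = [[6, -3, -3], [-1, -5, 0]]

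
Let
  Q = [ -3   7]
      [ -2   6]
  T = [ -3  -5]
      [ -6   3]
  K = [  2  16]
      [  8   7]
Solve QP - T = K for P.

QP = K + T = [[-1, 11], [2, 10]].
Since Q multiplies P on the left, P = Q⁻¹(K + T).
Q has determinant -4; Q⁻¹ = [[-3/2, 7/4], [-1/2, 3/4]].
P = Q⁻¹(K + T) = [[5, 1], [2, 2]].

P = [[5, 1], [2, 2]]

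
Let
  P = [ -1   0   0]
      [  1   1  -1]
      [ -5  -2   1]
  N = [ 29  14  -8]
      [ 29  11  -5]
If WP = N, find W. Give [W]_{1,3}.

P is on the right of W, so right-multiply by P⁻¹: W = NP⁻¹.
det P = 1, so P⁻¹ = [[-1, 0, 0], [4, -1, -1], [3, -2, -1]].
W = NP⁻¹ = [[29, 14, -8], [29, 11, -5]] · [[-1, 0, 0], [4, -1, -1], [3, -2, -1]] = [[3, 2, -6], [0, -1, -6]].

-6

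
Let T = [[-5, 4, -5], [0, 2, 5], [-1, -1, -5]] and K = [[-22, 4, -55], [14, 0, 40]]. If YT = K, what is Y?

Y = [[4, -5, 2], [-2, 2, -4]]

T is on the right of Y, so right-multiply by T⁻¹: Y = KT⁻¹.
det T = -5, so T⁻¹ = [[1, -5, -6], [1, -4, -5], [-2/5, 9/5, 2]].
Y = KT⁻¹ = [[-22, 4, -55], [14, 0, 40]] · [[1, -5, -6], [1, -4, -5], [-2/5, 9/5, 2]] = [[4, -5, 2], [-2, 2, -4]].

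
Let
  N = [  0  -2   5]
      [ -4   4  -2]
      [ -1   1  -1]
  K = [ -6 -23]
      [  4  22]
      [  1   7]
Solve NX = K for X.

Left-multiplying both sides by N⁻¹ gives X = N⁻¹K.
N has determinant 4; N⁻¹ = [[-1/2, 3/4, -4], [-1/2, 5/4, -5], [0, 1/2, -2]].
X = N⁻¹K = [[-1/2, 3/4, -4], [-1/2, 5/4, -5], [0, 1/2, -2]] · [[-6, -23], [4, 22], [1, 7]] = [[2, 0], [3, 4], [0, -3]].

X = [[2, 0], [3, 4], [0, -3]]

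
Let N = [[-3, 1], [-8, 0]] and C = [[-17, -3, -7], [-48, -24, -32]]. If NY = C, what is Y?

Y = [[6, 3, 4], [1, 6, 5]]

N is on the left of Y, so left-multiply by N⁻¹: Y = N⁻¹C.
N has determinant 8; N⁻¹ = [[0, -1/8], [1, -3/8]].
Y = N⁻¹C = [[0, -1/8], [1, -3/8]] · [[-17, -3, -7], [-48, -24, -32]] = [[6, 3, 4], [1, 6, 5]].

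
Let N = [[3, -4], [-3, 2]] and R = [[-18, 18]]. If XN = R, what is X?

X = [[-3, 3]]

Right-multiplying both sides by N⁻¹ gives X = RN⁻¹.
N has determinant -6; N⁻¹ = [[-1/3, -2/3], [-1/2, -1/2]].
X = RN⁻¹ = [[-18, 18]] · [[-1/3, -2/3], [-1/2, -1/2]] = [[-3, 3]].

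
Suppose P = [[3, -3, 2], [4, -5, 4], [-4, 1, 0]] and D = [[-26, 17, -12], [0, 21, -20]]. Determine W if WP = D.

Right-multiplying both sides by P⁻¹ gives W = DP⁻¹.
det P = 4; the adjugate gives P⁻¹ = [[-1, 1/2, -1/2], [-4, 2, -1], [-4, 9/4, -3/4]].
W = DP⁻¹ = [[-26, 17, -12], [0, 21, -20]] · [[-1, 1/2, -1/2], [-4, 2, -1], [-4, 9/4, -3/4]] = [[6, -6, 5], [-4, -3, -6]].

W = [[6, -6, 5], [-4, -3, -6]]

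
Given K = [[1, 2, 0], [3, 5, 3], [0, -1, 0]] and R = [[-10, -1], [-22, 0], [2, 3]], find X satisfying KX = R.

Left-multiplying both sides by K⁻¹ gives X = K⁻¹R.
det K = 3, so K⁻¹ = [[1, 0, 2], [0, 0, -1], [-1, 1/3, -1/3]].
X = K⁻¹R = [[1, 0, 2], [0, 0, -1], [-1, 1/3, -1/3]] · [[-10, -1], [-22, 0], [2, 3]] = [[-6, 5], [-2, -3], [2, 0]].

X = [[-6, 5], [-2, -3], [2, 0]]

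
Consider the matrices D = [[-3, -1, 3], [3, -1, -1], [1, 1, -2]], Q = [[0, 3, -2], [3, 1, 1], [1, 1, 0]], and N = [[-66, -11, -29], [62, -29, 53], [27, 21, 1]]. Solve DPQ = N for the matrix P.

P = D⁻¹NQ⁻¹ (apply D⁻¹ on the left and Q⁻¹ on the right).
det D = -2, so D⁻¹ = [[-3/2, -1/2, -2], [-5/2, -3/2, -3], [-2, -1, -3]].
det Q = -1; the adjugate gives Q⁻¹ = [[1, 2, -5], [-1, -2, 6], [-2, -3, 9]].
D⁻¹N = [[14, -11, 15], [-9, 8, -10], [-11, -12, 2]].
P = (D⁻¹N)Q⁻¹ = [[-5, 5, -1], [3, -4, 3], [-3, -4, 1]].

P = [[-5, 5, -1], [3, -4, 3], [-3, -4, 1]]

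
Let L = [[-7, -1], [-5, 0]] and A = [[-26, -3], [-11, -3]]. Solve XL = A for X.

X = [[3, 1], [3, -2]]

L is on the right of X, so right-multiply by L⁻¹: X = AL⁻¹.
det L = -5, so L⁻¹ = [[0, -1/5], [-1, 7/5]].
X = AL⁻¹ = [[-26, -3], [-11, -3]] · [[0, -1/5], [-1, 7/5]] = [[3, 1], [3, -2]].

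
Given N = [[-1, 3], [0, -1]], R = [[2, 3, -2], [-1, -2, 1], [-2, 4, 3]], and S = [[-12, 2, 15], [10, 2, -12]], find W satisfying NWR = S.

Left-multiply by N⁻¹ and right-multiply by R⁻¹: W = N⁻¹SR⁻¹.
N has determinant 1; N⁻¹ = [[-1, -3], [0, -1]].
R has determinant -1; R⁻¹ = [[10, 17, 1], [-1, -2, 0], [8, 14, 1]].
N⁻¹S = [[-18, -8, 21], [-10, -2, 12]].
W = (N⁻¹S)R⁻¹ = [[-4, 4, 3], [-2, 2, 2]].

W = [[-4, 4, 3], [-2, 2, 2]]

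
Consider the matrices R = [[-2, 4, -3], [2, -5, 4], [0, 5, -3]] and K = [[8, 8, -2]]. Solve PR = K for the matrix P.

Right-multiplying both sides by R⁻¹ gives P = KR⁻¹.
det R = 4; the adjugate gives R⁻¹ = [[-5/4, -3/4, 1/4], [3/2, 3/2, 1/2], [5/2, 5/2, 1/2]].
P = KR⁻¹ = [[8, 8, -2]] · [[-5/4, -3/4, 1/4], [3/2, 3/2, 1/2], [5/2, 5/2, 1/2]] = [[-3, 1, 5]].

P = [[-3, 1, 5]]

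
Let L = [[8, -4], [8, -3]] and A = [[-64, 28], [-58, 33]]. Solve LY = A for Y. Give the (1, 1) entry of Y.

L is on the left of Y, so left-multiply by L⁻¹: Y = L⁻¹A.
L has determinant 8; L⁻¹ = [[-3/8, 1/2], [-1, 1]].
Y = L⁻¹A = [[-3/8, 1/2], [-1, 1]] · [[-64, 28], [-58, 33]] = [[-5, 6], [6, 5]].

-5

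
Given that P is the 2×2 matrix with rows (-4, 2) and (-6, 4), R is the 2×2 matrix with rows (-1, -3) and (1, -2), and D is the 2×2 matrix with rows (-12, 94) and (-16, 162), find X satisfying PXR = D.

X = [[1, 5], [-5, -3]]

X = P⁻¹DR⁻¹ (apply P⁻¹ on the left and R⁻¹ on the right).
det P = -4; the adjugate gives P⁻¹ = [[-1, 1/2], [-3/2, 1]].
det R = 5, so R⁻¹ = [[-2/5, 3/5], [-1/5, -1/5]].
P⁻¹D = [[4, -13], [2, 21]].
X = (P⁻¹D)R⁻¹ = [[1, 5], [-5, -3]].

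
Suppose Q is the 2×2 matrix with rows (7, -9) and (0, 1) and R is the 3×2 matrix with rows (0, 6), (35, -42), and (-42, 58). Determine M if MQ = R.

M = [[0, 6], [5, 3], [-6, 4]]

Q is on the right of M, so right-multiply by Q⁻¹: M = RQ⁻¹.
det Q = 7, so Q⁻¹ = [[1/7, 9/7], [0, 1]].
M = RQ⁻¹ = [[0, 6], [35, -42], [-42, 58]] · [[1/7, 9/7], [0, 1]] = [[0, 6], [5, 3], [-6, 4]].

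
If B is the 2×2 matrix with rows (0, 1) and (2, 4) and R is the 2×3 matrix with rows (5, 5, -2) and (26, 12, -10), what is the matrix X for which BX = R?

X = [[3, -4, -1], [5, 5, -2]]

B is on the left of X, so left-multiply by B⁻¹: X = B⁻¹R.
B has determinant -2; B⁻¹ = [[-2, 1/2], [1, 0]].
X = B⁻¹R = [[-2, 1/2], [1, 0]] · [[5, 5, -2], [26, 12, -10]] = [[3, -4, -1], [5, 5, -2]].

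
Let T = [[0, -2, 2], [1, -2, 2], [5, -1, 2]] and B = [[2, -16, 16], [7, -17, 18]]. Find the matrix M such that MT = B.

M = [[6, 2, 0], [6, 2, 1]]

Right-multiplying both sides by T⁻¹ gives M = BT⁻¹.
T has determinant 2; T⁻¹ = [[-1, 1, 0], [4, -5, 1], [9/2, -5, 1]].
M = BT⁻¹ = [[2, -16, 16], [7, -17, 18]] · [[-1, 1, 0], [4, -5, 1], [9/2, -5, 1]] = [[6, 2, 0], [6, 2, 1]].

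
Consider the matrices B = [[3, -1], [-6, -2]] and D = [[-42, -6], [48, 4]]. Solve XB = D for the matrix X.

Right-multiplying both sides by B⁻¹ gives X = DB⁻¹.
det B = -12, so B⁻¹ = [[1/6, -1/12], [-1/2, -1/4]].
X = DB⁻¹ = [[-42, -6], [48, 4]] · [[1/6, -1/12], [-1/2, -1/4]] = [[-4, 5], [6, -5]].

X = [[-4, 5], [6, -5]]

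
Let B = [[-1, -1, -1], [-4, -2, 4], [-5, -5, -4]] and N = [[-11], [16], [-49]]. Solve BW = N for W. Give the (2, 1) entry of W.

Since B multiplies W on the left, W = B⁻¹N.
det B = -2, so B⁻¹ = [[-14, -1/2, 3], [18, 1/2, -4], [-5, 0, 1]].
W = B⁻¹N = [[-14, -1/2, 3], [18, 1/2, -4], [-5, 0, 1]] · [[-11], [16], [-49]] = [[-1], [6], [6]].

6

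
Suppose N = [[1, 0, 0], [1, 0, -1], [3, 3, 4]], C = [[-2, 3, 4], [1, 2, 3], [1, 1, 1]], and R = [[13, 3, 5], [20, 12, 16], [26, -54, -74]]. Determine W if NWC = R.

W = N⁻¹RC⁻¹ (apply N⁻¹ on the left and C⁻¹ on the right).
N has determinant 3; N⁻¹ = [[1, 0, 0], [-7/3, 4/3, 1/3], [1, -1, 0]].
det C = 4; the adjugate gives C⁻¹ = [[-1/4, 1/4, 1/4], [1/2, -3/2, 5/2], [-1/4, 5/4, -7/4]].
N⁻¹R = [[13, 3, 5], [5, -9, -15], [-7, -9, -11]].
W = (N⁻¹R)C⁻¹ = [[-3, 5, 2], [-2, -4, 5], [0, -2, -5]].

W = [[-3, 5, 2], [-2, -4, 5], [0, -2, -5]]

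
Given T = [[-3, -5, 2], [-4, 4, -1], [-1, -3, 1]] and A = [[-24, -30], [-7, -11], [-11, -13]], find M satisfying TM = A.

Since T multiplies M on the left, M = T⁻¹A.
det T = 4; the adjugate gives T⁻¹ = [[1/4, -1/4, -3/4], [5/4, -1/4, -11/4], [4, -1, -8]].
M = T⁻¹A = [[1/4, -1/4, -3/4], [5/4, -1/4, -11/4], [4, -1, -8]] · [[-24, -30], [-7, -11], [-11, -13]] = [[4, 5], [2, 1], [-1, -5]].

M = [[4, 5], [2, 1], [-1, -5]]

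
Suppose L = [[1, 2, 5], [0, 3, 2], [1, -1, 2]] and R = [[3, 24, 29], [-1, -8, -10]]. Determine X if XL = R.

L is on the right of X, so right-multiply by L⁻¹: X = RL⁻¹.
det L = -3, so L⁻¹ = [[-8/3, 3, 11/3], [-2/3, 1, 2/3], [1, -1, -1]].
X = RL⁻¹ = [[3, 24, 29], [-1, -8, -10]] · [[-8/3, 3, 11/3], [-2/3, 1, 2/3], [1, -1, -1]] = [[5, 4, -2], [-2, -1, 1]].

X = [[5, 4, -2], [-2, -1, 1]]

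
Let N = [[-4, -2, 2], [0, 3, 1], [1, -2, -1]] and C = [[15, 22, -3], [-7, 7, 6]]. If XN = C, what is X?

Since N sits to the right of X, X = CN⁻¹.
N has determinant -4; N⁻¹ = [[1/4, 3/2, 2], [-1/4, -1/2, -1], [3/4, 5/2, 3]].
X = CN⁻¹ = [[15, 22, -3], [-7, 7, 6]] · [[1/4, 3/2, 2], [-1/4, -1/2, -1], [3/4, 5/2, 3]] = [[-4, 4, -1], [1, 1, -3]].

X = [[-4, 4, -1], [1, 1, -3]]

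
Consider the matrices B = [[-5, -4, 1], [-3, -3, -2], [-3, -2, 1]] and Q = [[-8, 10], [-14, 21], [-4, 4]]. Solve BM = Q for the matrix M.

M = [[4, -4], [-2, 1], [4, -6]]

B is on the left of M, so left-multiply by B⁻¹: M = B⁻¹Q.
det B = -4, so B⁻¹ = [[7/4, -1/2, -11/4], [-9/4, 1/2, 13/4], [3/4, -1/2, -3/4]].
M = B⁻¹Q = [[7/4, -1/2, -11/4], [-9/4, 1/2, 13/4], [3/4, -1/2, -3/4]] · [[-8, 10], [-14, 21], [-4, 4]] = [[4, -4], [-2, 1], [4, -6]].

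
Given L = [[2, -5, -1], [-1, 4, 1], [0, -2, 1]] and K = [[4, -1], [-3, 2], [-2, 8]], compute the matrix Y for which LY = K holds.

Y = [[1, 0], [0, -1], [-2, 6]]

Left-multiplying both sides by L⁻¹ gives Y = L⁻¹K.
det L = 5, so L⁻¹ = [[6/5, 7/5, -1/5], [1/5, 2/5, -1/5], [2/5, 4/5, 3/5]].
Y = L⁻¹K = [[6/5, 7/5, -1/5], [1/5, 2/5, -1/5], [2/5, 4/5, 3/5]] · [[4, -1], [-3, 2], [-2, 8]] = [[1, 0], [0, -1], [-2, 6]].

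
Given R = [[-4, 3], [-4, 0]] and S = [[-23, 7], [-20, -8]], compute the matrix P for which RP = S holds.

P = [[5, 2], [-1, 5]]

Since R multiplies P on the left, P = R⁻¹S.
det R = 12; the adjugate gives R⁻¹ = [[0, -1/4], [1/3, -1/3]].
P = R⁻¹S = [[0, -1/4], [1/3, -1/3]] · [[-23, 7], [-20, -8]] = [[5, 2], [-1, 5]].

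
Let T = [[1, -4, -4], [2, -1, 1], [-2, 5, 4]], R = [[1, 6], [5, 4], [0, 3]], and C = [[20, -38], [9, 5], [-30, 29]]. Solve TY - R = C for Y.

TY = C + R = [[21, -32], [14, 9], [-30, 32]].
Left-multiplying both sides by T⁻¹ gives Y = T⁻¹(C + R).
T has determinant -1; T⁻¹ = [[9, 4, 8], [10, 4, 9], [-8, -3, -7]].
Y = T⁻¹(C + R) = [[5, 4], [-4, 4], [0, 5]].

Y = [[5, 4], [-4, 4], [0, 5]]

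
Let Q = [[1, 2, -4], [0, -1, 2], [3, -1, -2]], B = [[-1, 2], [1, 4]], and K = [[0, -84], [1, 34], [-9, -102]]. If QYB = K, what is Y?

Y = [[-4, -2], [-3, 4], [1, 5]]

Y = Q⁻¹KB⁻¹ (apply Q⁻¹ on the left and B⁻¹ on the right).
det Q = 4, so Q⁻¹ = [[1, 2, 0], [3/2, 5/2, -1/2], [3/4, 7/4, -1/4]].
det B = -6; the adjugate gives B⁻¹ = [[-2/3, 1/3], [1/6, 1/6]].
Q⁻¹K = [[2, -16], [7, 10], [4, 22]].
Y = (Q⁻¹K)B⁻¹ = [[-4, -2], [-3, 4], [1, 5]].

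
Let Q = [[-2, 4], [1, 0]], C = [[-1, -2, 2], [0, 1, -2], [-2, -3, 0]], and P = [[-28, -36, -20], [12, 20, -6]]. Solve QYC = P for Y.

Y = [[-2, 1, -5], [-3, 1, 2]]

Isolating Y: multiply by Q⁻¹ from the left and C⁻¹ from the right, so Y = Q⁻¹PC⁻¹.
Q has determinant -4; Q⁻¹ = [[0, 1], [1/4, 1/2]].
det C = 2; the adjugate gives C⁻¹ = [[-3, -3, 1], [2, 2, -1], [1, 1/2, -1/2]].
Q⁻¹P = [[12, 20, -6], [-1, 1, -8]].
Y = (Q⁻¹P)C⁻¹ = [[-2, 1, -5], [-3, 1, 2]].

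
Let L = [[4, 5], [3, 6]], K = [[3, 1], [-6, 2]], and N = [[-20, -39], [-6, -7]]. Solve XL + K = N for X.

XL = N − K = [[-23, -40], [0, -9]].
L is on the right of X, so right-multiply by L⁻¹: X = (N − K)L⁻¹.
det L = 9; the adjugate gives L⁻¹ = [[2/3, -5/9], [-1/3, 4/9]].
X = (N − K)L⁻¹ = [[-2, -5], [3, -4]].

X = [[-2, -5], [3, -4]]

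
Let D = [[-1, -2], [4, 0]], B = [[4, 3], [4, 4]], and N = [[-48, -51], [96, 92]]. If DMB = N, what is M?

Left-multiply by D⁻¹ and right-multiply by B⁻¹: M = D⁻¹NB⁻¹.
det D = 8; the adjugate gives D⁻¹ = [[0, 1/4], [-1/2, -1/8]].
det B = 4; the adjugate gives B⁻¹ = [[1, -3/4], [-1, 1]].
D⁻¹N = [[24, 23], [12, 14]].
M = (D⁻¹N)B⁻¹ = [[1, 5], [-2, 5]].

M = [[1, 5], [-2, 5]]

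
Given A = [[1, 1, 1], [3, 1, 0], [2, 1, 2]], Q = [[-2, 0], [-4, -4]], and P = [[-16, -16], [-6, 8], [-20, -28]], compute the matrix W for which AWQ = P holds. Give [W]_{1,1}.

Isolating W: multiply by A⁻¹ from the left and Q⁻¹ from the right, so W = A⁻¹PQ⁻¹.
det A = -3, so A⁻¹ = [[-2/3, 1/3, 1/3], [2, 0, -1], [-1/3, -1/3, 2/3]].
det Q = 8, so Q⁻¹ = [[-1/2, 0], [1/2, -1/4]].
A⁻¹P = [[2, 4], [-12, -4], [-6, -16]].
W = (A⁻¹P)Q⁻¹ = [[1, -1], [4, 1], [-5, 4]].

1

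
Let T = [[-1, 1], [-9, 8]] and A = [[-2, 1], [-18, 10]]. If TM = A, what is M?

M = [[2, -2], [0, -1]]

T is on the left of M, so left-multiply by T⁻¹: M = T⁻¹A.
det T = 1, so T⁻¹ = [[8, -1], [9, -1]].
M = T⁻¹A = [[8, -1], [9, -1]] · [[-2, 1], [-18, 10]] = [[2, -2], [0, -1]].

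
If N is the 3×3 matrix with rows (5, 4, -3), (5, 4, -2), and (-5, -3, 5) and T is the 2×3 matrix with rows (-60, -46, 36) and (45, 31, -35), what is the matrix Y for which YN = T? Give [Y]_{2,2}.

N is on the right of Y, so right-multiply by N⁻¹: Y = TN⁻¹.
det N = -5, so N⁻¹ = [[-14/5, 11/5, -4/5], [3, -2, 1], [-1, 1, 0]].
Y = TN⁻¹ = [[-60, -46, 36], [45, 31, -35]] · [[-14/5, 11/5, -4/5], [3, -2, 1], [-1, 1, 0]] = [[-6, -4, 2], [2, 2, -5]].

2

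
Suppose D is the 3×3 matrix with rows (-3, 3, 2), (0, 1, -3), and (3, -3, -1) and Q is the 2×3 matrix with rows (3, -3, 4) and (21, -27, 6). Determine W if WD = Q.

W = [[5, 0, 6], [-5, -6, 2]]

D is on the right of W, so right-multiply by D⁻¹: W = QD⁻¹.
det D = -3, so D⁻¹ = [[10/3, 1, 11/3], [3, 1, 3], [1, 0, 1]].
W = QD⁻¹ = [[3, -3, 4], [21, -27, 6]] · [[10/3, 1, 11/3], [3, 1, 3], [1, 0, 1]] = [[5, 0, 6], [-5, -6, 2]].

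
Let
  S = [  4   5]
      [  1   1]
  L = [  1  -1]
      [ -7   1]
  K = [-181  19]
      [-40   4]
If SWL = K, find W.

Left-multiply by S⁻¹ and right-multiply by L⁻¹: W = S⁻¹KL⁻¹.
S has determinant -1; S⁻¹ = [[-1, 5], [1, -4]].
L has determinant -6; L⁻¹ = [[-1/6, -1/6], [-7/6, -1/6]].
S⁻¹K = [[-19, 1], [-21, 3]].
W = (S⁻¹K)L⁻¹ = [[2, 3], [0, 3]].

W = [[2, 3], [0, 3]]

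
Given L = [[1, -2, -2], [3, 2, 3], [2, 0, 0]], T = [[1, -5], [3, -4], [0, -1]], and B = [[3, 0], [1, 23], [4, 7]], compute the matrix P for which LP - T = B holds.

P = [[2, 3], [-1, 2], [0, 2]]

LP = B + T = [[4, -5], [4, 19], [4, 6]].
L is on the left of P, so left-multiply by L⁻¹: P = L⁻¹(B + T).
det L = -4; the adjugate gives L⁻¹ = [[0, 0, 1/2], [-3/2, -1, 9/4], [1, 1, -2]].
P = L⁻¹(B + T) = [[2, 3], [-1, 2], [0, 2]].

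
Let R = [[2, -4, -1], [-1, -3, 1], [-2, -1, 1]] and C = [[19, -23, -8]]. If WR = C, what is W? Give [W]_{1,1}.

Right-multiplying both sides by R⁻¹ gives W = CR⁻¹.
R has determinant 5; R⁻¹ = [[-2/5, 1, -7/5], [-1/5, 0, -1/5], [-1, 2, -2]].
W = CR⁻¹ = [[19, -23, -8]] · [[-2/5, 1, -7/5], [-1/5, 0, -1/5], [-1, 2, -2]] = [[5, 3, -6]].

5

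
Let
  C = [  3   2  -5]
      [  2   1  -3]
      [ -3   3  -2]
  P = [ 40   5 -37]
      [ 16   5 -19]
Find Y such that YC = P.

C is on the right of Y, so right-multiply by C⁻¹: Y = PC⁻¹.
det C = 2; the adjugate gives C⁻¹ = [[7/2, -11/2, -1/2], [13/2, -21/2, -1/2], [9/2, -15/2, -1/2]].
Y = PC⁻¹ = [[40, 5, -37], [16, 5, -19]] · [[7/2, -11/2, -1/2], [13/2, -21/2, -1/2], [9/2, -15/2, -1/2]] = [[6, 5, -4], [3, 2, -1]].

Y = [[6, 5, -4], [3, 2, -1]]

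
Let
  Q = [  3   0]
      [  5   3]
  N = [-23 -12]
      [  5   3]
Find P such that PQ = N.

P = [[-1, -4], [0, 1]]

Right-multiplying both sides by Q⁻¹ gives P = NQ⁻¹.
det Q = 9, so Q⁻¹ = [[1/3, 0], [-5/9, 1/3]].
P = NQ⁻¹ = [[-23, -12], [5, 3]] · [[1/3, 0], [-5/9, 1/3]] = [[-1, -4], [0, 1]].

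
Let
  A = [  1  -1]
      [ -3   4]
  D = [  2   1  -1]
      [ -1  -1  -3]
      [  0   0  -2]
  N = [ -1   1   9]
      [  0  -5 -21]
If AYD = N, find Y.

Y = [[-3, -2, -3], [-1, 1, -4]]

Y = A⁻¹ND⁻¹ (apply A⁻¹ on the left and D⁻¹ on the right).
det A = 1; the adjugate gives A⁻¹ = [[4, 1], [3, 1]].
D has determinant 2; D⁻¹ = [[1, 1, -2], [-1, -2, 7/2], [0, 0, -1/2]].
A⁻¹N = [[-4, -1, 15], [-3, -2, 6]].
Y = (A⁻¹N)D⁻¹ = [[-3, -2, -3], [-1, 1, -4]].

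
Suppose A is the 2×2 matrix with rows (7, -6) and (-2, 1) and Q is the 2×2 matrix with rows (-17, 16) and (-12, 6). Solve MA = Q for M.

Since A sits to the right of M, M = QA⁻¹.
A has determinant -5; A⁻¹ = [[-1/5, -6/5], [-2/5, -7/5]].
M = QA⁻¹ = [[-17, 16], [-12, 6]] · [[-1/5, -6/5], [-2/5, -7/5]] = [[-3, -2], [0, 6]].

M = [[-3, -2], [0, 6]]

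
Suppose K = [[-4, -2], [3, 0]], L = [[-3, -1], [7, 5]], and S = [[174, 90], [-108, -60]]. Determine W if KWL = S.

W = K⁻¹SL⁻¹ (apply K⁻¹ on the left and L⁻¹ on the right).
det K = 6, so K⁻¹ = [[0, 1/3], [-1/2, -2/3]].
det L = -8, so L⁻¹ = [[-5/8, -1/8], [7/8, 3/8]].
K⁻¹S = [[-36, -20], [-15, -5]].
W = (K⁻¹S)L⁻¹ = [[5, -3], [5, 0]].

W = [[5, -3], [5, 0]]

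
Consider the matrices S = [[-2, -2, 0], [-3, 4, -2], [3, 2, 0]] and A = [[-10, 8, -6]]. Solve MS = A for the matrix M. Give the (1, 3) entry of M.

S is on the right of M, so right-multiply by S⁻¹: M = AS⁻¹.
det S = 4; the adjugate gives S⁻¹ = [[1, 0, 1], [-3/2, 0, -1], [-9/2, -1/2, -7/2]].
M = AS⁻¹ = [[-10, 8, -6]] · [[1, 0, 1], [-3/2, 0, -1], [-9/2, -1/2, -7/2]] = [[5, 3, 3]].

3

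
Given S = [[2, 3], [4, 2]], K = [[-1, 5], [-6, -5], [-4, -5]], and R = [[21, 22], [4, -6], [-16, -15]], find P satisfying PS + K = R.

PS = R − K = [[22, 17], [10, -1], [-12, -10]].
S is on the right of P, so right-multiply by S⁻¹: P = (R − K)S⁻¹.
det S = -8, so S⁻¹ = [[-1/4, 3/8], [1/2, -1/4]].
P = (R − K)S⁻¹ = [[3, 4], [-3, 4], [-2, -2]].

P = [[3, 4], [-3, 4], [-2, -2]]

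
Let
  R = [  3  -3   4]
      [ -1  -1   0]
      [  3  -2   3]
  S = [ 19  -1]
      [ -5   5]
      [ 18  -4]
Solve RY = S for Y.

Y = [[5, -4], [0, -1], [1, 2]]

R is on the left of Y, so left-multiply by R⁻¹: Y = R⁻¹S.
R has determinant 2; R⁻¹ = [[-3/2, 1/2, 2], [3/2, -3/2, -2], [5/2, -3/2, -3]].
Y = R⁻¹S = [[-3/2, 1/2, 2], [3/2, -3/2, -2], [5/2, -3/2, -3]] · [[19, -1], [-5, 5], [18, -4]] = [[5, -4], [0, -1], [1, 2]].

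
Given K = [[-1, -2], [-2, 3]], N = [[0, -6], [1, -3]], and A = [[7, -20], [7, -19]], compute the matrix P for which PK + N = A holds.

PK = A − N = [[7, -14], [6, -16]].
Since K sits to the right of P, P = (A − N)K⁻¹.
K has determinant -7; K⁻¹ = [[-3/7, -2/7], [-2/7, 1/7]].
P = (A − N)K⁻¹ = [[1, -4], [2, -4]].

P = [[1, -4], [2, -4]]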